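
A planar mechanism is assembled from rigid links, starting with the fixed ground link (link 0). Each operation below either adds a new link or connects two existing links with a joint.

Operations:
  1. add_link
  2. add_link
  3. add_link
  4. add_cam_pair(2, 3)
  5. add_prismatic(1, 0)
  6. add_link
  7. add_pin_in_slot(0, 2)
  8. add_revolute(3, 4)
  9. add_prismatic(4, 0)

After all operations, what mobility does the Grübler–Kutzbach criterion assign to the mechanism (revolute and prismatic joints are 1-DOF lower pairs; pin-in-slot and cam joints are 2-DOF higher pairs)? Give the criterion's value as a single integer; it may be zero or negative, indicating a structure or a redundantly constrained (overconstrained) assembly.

M = 4

L=1 J1=0 J2=0
add link → L=2 J1=0 J2=0
add link → L=3 J1=0 J2=0
add link → L=4 J1=0 J2=0
C@2,3 dof=2 J2 → L=4 J1=0 J2=1
P@1,0 dof=1 J1 → L=4 J1=1 J2=1
add link → L=5 J1=1 J2=1
PS@0,2 dof=2 J2 → L=5 J1=1 J2=2
R@3,4 dof=1 J1 → L=5 J1=2 J2=2
P@4,0 dof=1 J1 → L=5 J1=3 J2=2
M=3(L−1)−2J1−J2=3·4−2·3−2=4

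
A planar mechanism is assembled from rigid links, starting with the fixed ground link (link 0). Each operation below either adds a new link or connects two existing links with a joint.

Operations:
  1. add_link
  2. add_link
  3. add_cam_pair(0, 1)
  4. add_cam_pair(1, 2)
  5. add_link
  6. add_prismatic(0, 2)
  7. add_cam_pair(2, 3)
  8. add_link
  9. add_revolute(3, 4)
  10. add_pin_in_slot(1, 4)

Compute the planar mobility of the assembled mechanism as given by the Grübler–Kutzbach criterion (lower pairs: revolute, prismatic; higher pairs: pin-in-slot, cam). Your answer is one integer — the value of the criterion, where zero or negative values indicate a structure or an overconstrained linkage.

L=1 J1=0 J2=0
add link → L=2 J1=0 J2=0
add link → L=3 J1=0 J2=0
C@0,1 dof=2 J2 → L=3 J1=0 J2=1
C@1,2 dof=2 J2 → L=3 J1=0 J2=2
add link → L=4 J1=0 J2=2
P@0,2 dof=1 J1 → L=4 J1=1 J2=2
C@2,3 dof=2 J2 → L=4 J1=1 J2=3
add link → L=5 J1=1 J2=3
R@3,4 dof=1 J1 → L=5 J1=2 J2=3
PS@1,4 dof=2 J2 → L=5 J1=2 J2=4
M=3(L−1)−2J1−J2=3·4−2·2−4=4

M = 4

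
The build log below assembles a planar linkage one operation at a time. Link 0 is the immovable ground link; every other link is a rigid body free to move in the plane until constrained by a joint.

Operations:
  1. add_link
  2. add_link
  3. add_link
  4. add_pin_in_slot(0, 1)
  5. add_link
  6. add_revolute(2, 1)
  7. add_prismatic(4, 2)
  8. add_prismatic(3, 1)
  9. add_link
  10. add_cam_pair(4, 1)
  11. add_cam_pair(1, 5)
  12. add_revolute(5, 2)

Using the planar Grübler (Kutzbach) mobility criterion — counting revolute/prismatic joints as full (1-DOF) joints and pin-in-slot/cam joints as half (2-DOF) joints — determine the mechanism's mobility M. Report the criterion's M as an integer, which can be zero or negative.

[1;0;0] (link 0 is ground)
L+ [2;0;0]
L+ [3;0;0]
L+ [4;0;0]
PS(0,1)∈J2 [4;0;1]
L+ [5;0;1]
R(2,1)∈J1 [5;1;1]
P(4,2)∈J1 [5;2;1]
P(3,1)∈J1 [5;3;1]
L+ [6;3;1]
C(4,1)∈J2 [6;3;2]
C(1,5)∈J2 [6;3;3]
R(5,2)∈J1 [6;4;3]
mobility = 15 − 8 − 3 = 4

M = 4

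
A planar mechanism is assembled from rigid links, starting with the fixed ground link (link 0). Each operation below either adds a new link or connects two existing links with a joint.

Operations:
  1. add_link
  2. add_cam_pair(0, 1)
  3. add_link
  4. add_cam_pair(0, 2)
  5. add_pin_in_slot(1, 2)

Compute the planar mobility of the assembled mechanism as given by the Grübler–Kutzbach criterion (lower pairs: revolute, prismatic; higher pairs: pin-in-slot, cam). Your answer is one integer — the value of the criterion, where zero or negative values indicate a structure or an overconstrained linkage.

(L,J1,J2)=(1,0,0); link0 fixed
link1: (2,0,0)
C 0-1 [J2]: (2,0,1)
link2: (3,0,1)
C 0-2 [J2]: (3,0,2)
PS 1-2 [J2]: (3,0,3)
Grübler: 3·2 − 2·0 − 3 = 3

M = 3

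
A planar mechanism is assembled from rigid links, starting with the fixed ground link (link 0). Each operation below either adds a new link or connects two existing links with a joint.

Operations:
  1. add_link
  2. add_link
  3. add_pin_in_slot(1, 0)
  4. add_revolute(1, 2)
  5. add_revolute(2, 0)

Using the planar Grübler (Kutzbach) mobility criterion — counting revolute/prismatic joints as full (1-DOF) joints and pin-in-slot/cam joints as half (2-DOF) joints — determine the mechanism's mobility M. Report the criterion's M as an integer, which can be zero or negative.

M = 1

(L,J1,J2)=(1,0,0); link0 fixed
link1: (2,0,0)
link2: (3,0,0)
PS 1-0 [J2]: (3,0,1)
R 1-2 [J1]: (3,1,1)
R 2-0 [J1]: (3,2,1)
Grübler: 3·2 − 2·2 − 1 = 1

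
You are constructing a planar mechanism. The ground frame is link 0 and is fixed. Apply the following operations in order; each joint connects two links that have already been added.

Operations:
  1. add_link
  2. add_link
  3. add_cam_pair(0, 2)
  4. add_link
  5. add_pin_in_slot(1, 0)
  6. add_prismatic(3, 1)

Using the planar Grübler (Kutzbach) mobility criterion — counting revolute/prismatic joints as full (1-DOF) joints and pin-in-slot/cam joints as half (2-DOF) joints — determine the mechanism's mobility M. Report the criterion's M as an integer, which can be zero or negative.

link 0 = ground. State L|J1|J2 = 1|0|0
+link1  2|0|0
+link2  3|0|0
C(0,2) f=2→J2  3|0|1
+link3  4|0|1
PS(1,0) f=2→J2  4|0|2
P(3,1) f=1→J1  4|1|2
M = 3(4−1)−2·1−2 = 9−2−2 = 5

M = 5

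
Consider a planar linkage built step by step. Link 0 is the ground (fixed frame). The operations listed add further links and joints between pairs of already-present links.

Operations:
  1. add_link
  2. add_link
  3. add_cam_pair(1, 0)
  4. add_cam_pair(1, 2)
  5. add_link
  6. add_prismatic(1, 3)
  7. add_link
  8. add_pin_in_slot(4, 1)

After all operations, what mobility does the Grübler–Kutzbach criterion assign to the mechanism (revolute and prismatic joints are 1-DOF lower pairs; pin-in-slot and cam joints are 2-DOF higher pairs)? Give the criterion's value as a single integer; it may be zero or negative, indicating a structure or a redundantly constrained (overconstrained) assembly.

M = 7

[1;0;0] (link 0 is ground)
L+ [2;0;0]
L+ [3;0;0]
C(1,0)∈J2 [3;0;1]
C(1,2)∈J2 [3;0;2]
L+ [4;0;2]
P(1,3)∈J1 [4;1;2]
L+ [5;1;2]
PS(4,1)∈J2 [5;1;3]
mobility = 12 − 2 − 3 = 7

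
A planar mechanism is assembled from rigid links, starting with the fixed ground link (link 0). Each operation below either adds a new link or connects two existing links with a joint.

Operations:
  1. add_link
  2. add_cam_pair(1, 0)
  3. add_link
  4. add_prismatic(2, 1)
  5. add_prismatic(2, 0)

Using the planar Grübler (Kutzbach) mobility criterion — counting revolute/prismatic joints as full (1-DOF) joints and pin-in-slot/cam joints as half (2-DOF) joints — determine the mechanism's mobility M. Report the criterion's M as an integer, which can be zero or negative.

M = 1

[1;0;0] (link 0 is ground)
L+ [2;0;0]
C(1,0)∈J2 [2;0;1]
L+ [3;0;1]
P(2,1)∈J1 [3;1;1]
P(2,0)∈J1 [3;2;1]
mobility = 6 − 4 − 1 = 1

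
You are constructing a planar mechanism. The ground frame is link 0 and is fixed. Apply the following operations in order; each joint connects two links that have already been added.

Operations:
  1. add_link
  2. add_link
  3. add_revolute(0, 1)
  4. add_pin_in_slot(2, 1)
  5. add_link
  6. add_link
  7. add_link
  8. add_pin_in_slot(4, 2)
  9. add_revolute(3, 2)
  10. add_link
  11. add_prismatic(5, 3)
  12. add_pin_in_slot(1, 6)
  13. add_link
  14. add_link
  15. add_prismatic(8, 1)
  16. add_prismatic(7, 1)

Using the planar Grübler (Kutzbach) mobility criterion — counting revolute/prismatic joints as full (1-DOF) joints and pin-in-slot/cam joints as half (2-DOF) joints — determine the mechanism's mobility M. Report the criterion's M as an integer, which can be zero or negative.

M = 11

(L,J1,J2)=(1,0,0); link0 fixed
link1: (2,0,0)
link2: (3,0,0)
R 0-1 [J1]: (3,1,0)
PS 2-1 [J2]: (3,1,1)
link3: (4,1,1)
link4: (5,1,1)
link5: (6,1,1)
PS 4-2 [J2]: (6,1,2)
R 3-2 [J1]: (6,2,2)
link6: (7,2,2)
P 5-3 [J1]: (7,3,2)
PS 1-6 [J2]: (7,3,3)
link7: (8,3,3)
link8: (9,3,3)
P 8-1 [J1]: (9,4,3)
P 7-1 [J1]: (9,5,3)
Grübler: 3·8 − 2·5 − 3 = 11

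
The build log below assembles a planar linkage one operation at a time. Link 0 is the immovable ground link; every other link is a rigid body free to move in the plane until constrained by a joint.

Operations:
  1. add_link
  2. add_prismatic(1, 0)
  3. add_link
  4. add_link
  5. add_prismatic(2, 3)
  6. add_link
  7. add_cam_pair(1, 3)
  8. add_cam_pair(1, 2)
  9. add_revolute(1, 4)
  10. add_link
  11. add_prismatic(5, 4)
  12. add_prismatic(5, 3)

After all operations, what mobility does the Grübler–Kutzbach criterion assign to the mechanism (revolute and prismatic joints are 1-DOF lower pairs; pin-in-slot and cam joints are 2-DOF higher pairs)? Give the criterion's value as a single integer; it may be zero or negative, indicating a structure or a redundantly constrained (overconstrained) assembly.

M = 3

ground; <1,0,0>
#1 <2,0,0>
P:1↔0 J1 <2,1,0>
#2 <3,1,0>
#3 <4,1,0>
P:2↔3 J1 <4,2,0>
#4 <5,2,0>
C:1↔3 J2 <5,2,1>
C:1↔2 J2 <5,2,2>
R:1↔4 J1 <5,3,2>
#5 <6,3,2>
P:5↔4 J1 <6,4,2>
P:5↔3 J1 <6,5,2>
3×5 − 2×5 − 1×2 = 3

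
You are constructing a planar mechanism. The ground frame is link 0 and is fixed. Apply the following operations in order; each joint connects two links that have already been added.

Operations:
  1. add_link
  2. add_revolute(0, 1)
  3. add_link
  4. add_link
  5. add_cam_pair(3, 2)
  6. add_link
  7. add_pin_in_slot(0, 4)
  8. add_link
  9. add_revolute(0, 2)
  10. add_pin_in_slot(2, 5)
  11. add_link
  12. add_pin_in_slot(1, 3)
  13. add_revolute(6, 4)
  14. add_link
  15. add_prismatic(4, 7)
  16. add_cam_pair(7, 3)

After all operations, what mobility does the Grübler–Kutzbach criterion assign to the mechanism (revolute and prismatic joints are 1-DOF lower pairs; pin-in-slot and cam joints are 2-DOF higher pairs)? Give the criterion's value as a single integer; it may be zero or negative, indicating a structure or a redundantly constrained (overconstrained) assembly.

M = 8

ground; <1,0,0>
#1 <2,0,0>
R:0↔1 J1 <2,1,0>
#2 <3,1,0>
#3 <4,1,0>
C:3↔2 J2 <4,1,1>
#4 <5,1,1>
PS:0↔4 J2 <5,1,2>
#5 <6,1,2>
R:0↔2 J1 <6,2,2>
PS:2↔5 J2 <6,2,3>
#6 <7,2,3>
PS:1↔3 J2 <7,2,4>
R:6↔4 J1 <7,3,4>
#7 <8,3,4>
P:4↔7 J1 <8,4,4>
C:7↔3 J2 <8,4,5>
3×7 − 2×4 − 1×5 = 8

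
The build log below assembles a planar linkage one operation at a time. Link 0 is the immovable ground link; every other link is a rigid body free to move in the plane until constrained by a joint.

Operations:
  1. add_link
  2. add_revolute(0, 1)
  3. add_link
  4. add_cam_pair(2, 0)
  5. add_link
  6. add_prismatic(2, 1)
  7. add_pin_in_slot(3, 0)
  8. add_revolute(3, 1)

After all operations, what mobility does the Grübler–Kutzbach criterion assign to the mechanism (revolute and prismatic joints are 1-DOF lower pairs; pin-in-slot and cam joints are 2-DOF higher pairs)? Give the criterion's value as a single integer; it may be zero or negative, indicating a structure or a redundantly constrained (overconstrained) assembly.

M = 1

[1;0;0] (link 0 is ground)
L+ [2;0;0]
R(0,1)∈J1 [2;1;0]
L+ [3;1;0]
C(2,0)∈J2 [3;1;1]
L+ [4;1;1]
P(2,1)∈J1 [4;2;1]
PS(3,0)∈J2 [4;2;2]
R(3,1)∈J1 [4;3;2]
mobility = 9 − 6 − 2 = 1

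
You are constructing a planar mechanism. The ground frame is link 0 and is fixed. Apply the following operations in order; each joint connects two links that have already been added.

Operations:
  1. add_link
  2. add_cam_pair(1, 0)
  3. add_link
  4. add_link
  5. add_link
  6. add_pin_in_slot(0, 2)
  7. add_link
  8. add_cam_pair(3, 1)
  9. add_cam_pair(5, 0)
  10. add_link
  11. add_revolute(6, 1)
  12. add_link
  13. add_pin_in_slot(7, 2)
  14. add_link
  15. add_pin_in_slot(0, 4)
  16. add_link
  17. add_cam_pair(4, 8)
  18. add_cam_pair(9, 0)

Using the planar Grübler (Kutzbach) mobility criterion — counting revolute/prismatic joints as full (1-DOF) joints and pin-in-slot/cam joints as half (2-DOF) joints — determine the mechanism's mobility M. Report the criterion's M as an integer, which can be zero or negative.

(L,J1,J2)=(1,0,0); link0 fixed
link1: (2,0,0)
C 1-0 [J2]: (2,0,1)
link2: (3,0,1)
link3: (4,0,1)
link4: (5,0,1)
PS 0-2 [J2]: (5,0,2)
link5: (6,0,2)
C 3-1 [J2]: (6,0,3)
C 5-0 [J2]: (6,0,4)
link6: (7,0,4)
R 6-1 [J1]: (7,1,4)
link7: (8,1,4)
PS 7-2 [J2]: (8,1,5)
link8: (9,1,5)
PS 0-4 [J2]: (9,1,6)
link9: (10,1,6)
C 4-8 [J2]: (10,1,7)
C 9-0 [J2]: (10,1,8)
Grübler: 3·9 − 2·1 − 8 = 17

M = 17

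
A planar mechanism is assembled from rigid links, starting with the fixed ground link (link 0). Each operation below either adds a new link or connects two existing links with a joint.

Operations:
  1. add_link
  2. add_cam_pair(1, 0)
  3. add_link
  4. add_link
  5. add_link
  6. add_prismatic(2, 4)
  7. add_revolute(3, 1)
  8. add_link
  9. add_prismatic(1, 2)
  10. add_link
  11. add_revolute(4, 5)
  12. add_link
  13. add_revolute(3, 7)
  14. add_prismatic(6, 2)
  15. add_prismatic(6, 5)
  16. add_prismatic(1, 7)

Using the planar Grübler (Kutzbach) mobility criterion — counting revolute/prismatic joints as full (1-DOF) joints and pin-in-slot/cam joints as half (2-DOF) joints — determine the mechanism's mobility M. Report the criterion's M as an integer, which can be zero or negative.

M = 4

L=1 J1=0 J2=0
add link → L=2 J1=0 J2=0
C@1,0 dof=2 J2 → L=2 J1=0 J2=1
add link → L=3 J1=0 J2=1
add link → L=4 J1=0 J2=1
add link → L=5 J1=0 J2=1
P@2,4 dof=1 J1 → L=5 J1=1 J2=1
R@3,1 dof=1 J1 → L=5 J1=2 J2=1
add link → L=6 J1=2 J2=1
P@1,2 dof=1 J1 → L=6 J1=3 J2=1
add link → L=7 J1=3 J2=1
R@4,5 dof=1 J1 → L=7 J1=4 J2=1
add link → L=8 J1=4 J2=1
R@3,7 dof=1 J1 → L=8 J1=5 J2=1
P@6,2 dof=1 J1 → L=8 J1=6 J2=1
P@6,5 dof=1 J1 → L=8 J1=7 J2=1
P@1,7 dof=1 J1 → L=8 J1=8 J2=1
M=3(L−1)−2J1−J2=3·7−2·8−1=4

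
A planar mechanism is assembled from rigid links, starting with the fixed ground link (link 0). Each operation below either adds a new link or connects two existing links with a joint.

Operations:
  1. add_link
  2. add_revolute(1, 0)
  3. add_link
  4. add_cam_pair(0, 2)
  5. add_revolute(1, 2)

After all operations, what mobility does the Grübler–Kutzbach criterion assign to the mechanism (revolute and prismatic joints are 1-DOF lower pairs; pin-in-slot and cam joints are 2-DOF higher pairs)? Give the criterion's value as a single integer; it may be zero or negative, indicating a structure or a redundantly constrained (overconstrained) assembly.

M = 1

ground; <1,0,0>
#1 <2,0,0>
R:1↔0 J1 <2,1,0>
#2 <3,1,0>
C:0↔2 J2 <3,1,1>
R:1↔2 J1 <3,2,1>
3×2 − 2×2 − 1×1 = 1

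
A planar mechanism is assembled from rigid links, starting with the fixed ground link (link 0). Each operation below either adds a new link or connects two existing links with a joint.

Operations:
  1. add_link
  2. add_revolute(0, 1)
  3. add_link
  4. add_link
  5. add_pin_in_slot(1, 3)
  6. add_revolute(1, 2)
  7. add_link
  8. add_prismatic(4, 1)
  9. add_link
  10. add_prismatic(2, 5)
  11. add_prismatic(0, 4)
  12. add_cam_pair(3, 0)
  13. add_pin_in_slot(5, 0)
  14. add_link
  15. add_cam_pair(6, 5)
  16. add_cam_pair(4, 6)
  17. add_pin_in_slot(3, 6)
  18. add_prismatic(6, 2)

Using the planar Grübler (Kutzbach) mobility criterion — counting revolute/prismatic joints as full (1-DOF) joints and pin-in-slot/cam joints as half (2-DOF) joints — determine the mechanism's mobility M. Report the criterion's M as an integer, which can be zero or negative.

M = 0

[1;0;0] (link 0 is ground)
L+ [2;0;0]
R(0,1)∈J1 [2;1;0]
L+ [3;1;0]
L+ [4;1;0]
PS(1,3)∈J2 [4;1;1]
R(1,2)∈J1 [4;2;1]
L+ [5;2;1]
P(4,1)∈J1 [5;3;1]
L+ [6;3;1]
P(2,5)∈J1 [6;4;1]
P(0,4)∈J1 [6;5;1]
C(3,0)∈J2 [6;5;2]
PS(5,0)∈J2 [6;5;3]
L+ [7;5;3]
C(6,5)∈J2 [7;5;4]
C(4,6)∈J2 [7;5;5]
PS(3,6)∈J2 [7;5;6]
P(6,2)∈J1 [7;6;6]
mobility = 18 − 12 − 6 = 0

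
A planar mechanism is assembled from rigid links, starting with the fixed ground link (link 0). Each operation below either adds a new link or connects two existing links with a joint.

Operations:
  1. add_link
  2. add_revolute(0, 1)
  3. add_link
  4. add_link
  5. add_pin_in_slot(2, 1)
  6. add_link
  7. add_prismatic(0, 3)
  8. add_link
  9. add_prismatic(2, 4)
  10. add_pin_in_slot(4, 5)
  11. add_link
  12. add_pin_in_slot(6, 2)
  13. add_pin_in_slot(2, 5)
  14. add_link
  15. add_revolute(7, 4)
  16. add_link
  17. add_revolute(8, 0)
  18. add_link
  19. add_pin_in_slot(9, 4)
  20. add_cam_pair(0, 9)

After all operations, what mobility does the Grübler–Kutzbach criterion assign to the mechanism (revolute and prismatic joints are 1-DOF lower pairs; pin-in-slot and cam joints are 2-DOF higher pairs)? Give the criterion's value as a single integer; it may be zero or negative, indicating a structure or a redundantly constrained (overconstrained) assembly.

M = 11

L=1 J1=0 J2=0
add link → L=2 J1=0 J2=0
R@0,1 dof=1 J1 → L=2 J1=1 J2=0
add link → L=3 J1=1 J2=0
add link → L=4 J1=1 J2=0
PS@2,1 dof=2 J2 → L=4 J1=1 J2=1
add link → L=5 J1=1 J2=1
P@0,3 dof=1 J1 → L=5 J1=2 J2=1
add link → L=6 J1=2 J2=1
P@2,4 dof=1 J1 → L=6 J1=3 J2=1
PS@4,5 dof=2 J2 → L=6 J1=3 J2=2
add link → L=7 J1=3 J2=2
PS@6,2 dof=2 J2 → L=7 J1=3 J2=3
PS@2,5 dof=2 J2 → L=7 J1=3 J2=4
add link → L=8 J1=3 J2=4
R@7,4 dof=1 J1 → L=8 J1=4 J2=4
add link → L=9 J1=4 J2=4
R@8,0 dof=1 J1 → L=9 J1=5 J2=4
add link → L=10 J1=5 J2=4
PS@9,4 dof=2 J2 → L=10 J1=5 J2=5
C@0,9 dof=2 J2 → L=10 J1=5 J2=6
M=3(L−1)−2J1−J2=3·9−2·5−6=11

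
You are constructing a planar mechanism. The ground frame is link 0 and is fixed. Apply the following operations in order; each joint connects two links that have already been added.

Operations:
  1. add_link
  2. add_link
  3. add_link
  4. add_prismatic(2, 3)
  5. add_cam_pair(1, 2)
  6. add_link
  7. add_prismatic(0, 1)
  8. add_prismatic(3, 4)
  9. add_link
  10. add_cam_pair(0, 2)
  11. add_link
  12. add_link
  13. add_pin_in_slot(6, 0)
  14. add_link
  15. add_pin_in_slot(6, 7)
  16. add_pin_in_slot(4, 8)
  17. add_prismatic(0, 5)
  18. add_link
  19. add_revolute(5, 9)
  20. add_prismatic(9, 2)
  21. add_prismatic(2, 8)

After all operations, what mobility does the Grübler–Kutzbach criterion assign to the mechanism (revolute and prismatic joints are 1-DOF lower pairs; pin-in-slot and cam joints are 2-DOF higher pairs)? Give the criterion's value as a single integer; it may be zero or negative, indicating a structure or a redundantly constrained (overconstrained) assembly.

M = 8

L=1 J1=0 J2=0
add link → L=2 J1=0 J2=0
add link → L=3 J1=0 J2=0
add link → L=4 J1=0 J2=0
P@2,3 dof=1 J1 → L=4 J1=1 J2=0
C@1,2 dof=2 J2 → L=4 J1=1 J2=1
add link → L=5 J1=1 J2=1
P@0,1 dof=1 J1 → L=5 J1=2 J2=1
P@3,4 dof=1 J1 → L=5 J1=3 J2=1
add link → L=6 J1=3 J2=1
C@0,2 dof=2 J2 → L=6 J1=3 J2=2
add link → L=7 J1=3 J2=2
add link → L=8 J1=3 J2=2
PS@6,0 dof=2 J2 → L=8 J1=3 J2=3
add link → L=9 J1=3 J2=3
PS@6,7 dof=2 J2 → L=9 J1=3 J2=4
PS@4,8 dof=2 J2 → L=9 J1=3 J2=5
P@0,5 dof=1 J1 → L=9 J1=4 J2=5
add link → L=10 J1=4 J2=5
R@5,9 dof=1 J1 → L=10 J1=5 J2=5
P@9,2 dof=1 J1 → L=10 J1=6 J2=5
P@2,8 dof=1 J1 → L=10 J1=7 J2=5
M=3(L−1)−2J1−J2=3·9−2·7−5=8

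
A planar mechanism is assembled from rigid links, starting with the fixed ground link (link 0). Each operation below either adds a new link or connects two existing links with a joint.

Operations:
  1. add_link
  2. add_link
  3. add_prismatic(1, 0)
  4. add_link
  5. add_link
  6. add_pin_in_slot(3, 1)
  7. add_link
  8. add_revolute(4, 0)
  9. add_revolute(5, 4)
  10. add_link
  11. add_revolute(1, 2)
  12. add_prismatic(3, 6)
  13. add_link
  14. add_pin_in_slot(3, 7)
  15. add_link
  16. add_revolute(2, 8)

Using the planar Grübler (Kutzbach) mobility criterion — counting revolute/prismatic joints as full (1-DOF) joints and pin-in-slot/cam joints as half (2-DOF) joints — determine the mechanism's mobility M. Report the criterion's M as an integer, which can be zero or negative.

M = 10

ground; <1,0,0>
#1 <2,0,0>
#2 <3,0,0>
P:1↔0 J1 <3,1,0>
#3 <4,1,0>
#4 <5,1,0>
PS:3↔1 J2 <5,1,1>
#5 <6,1,1>
R:4↔0 J1 <6,2,1>
R:5↔4 J1 <6,3,1>
#6 <7,3,1>
R:1↔2 J1 <7,4,1>
P:3↔6 J1 <7,5,1>
#7 <8,5,1>
PS:3↔7 J2 <8,5,2>
#8 <9,5,2>
R:2↔8 J1 <9,6,2>
3×8 − 2×6 − 1×2 = 10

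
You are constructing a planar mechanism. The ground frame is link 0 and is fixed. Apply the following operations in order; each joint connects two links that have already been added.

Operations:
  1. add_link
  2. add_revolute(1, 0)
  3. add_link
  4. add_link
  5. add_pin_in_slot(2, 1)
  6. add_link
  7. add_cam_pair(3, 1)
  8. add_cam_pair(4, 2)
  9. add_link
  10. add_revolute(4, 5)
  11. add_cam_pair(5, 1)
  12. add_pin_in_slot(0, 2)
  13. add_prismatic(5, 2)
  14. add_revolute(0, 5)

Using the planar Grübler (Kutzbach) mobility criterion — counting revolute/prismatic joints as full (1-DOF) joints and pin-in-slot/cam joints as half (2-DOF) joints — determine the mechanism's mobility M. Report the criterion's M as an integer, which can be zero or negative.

ground; <1,0,0>
#1 <2,0,0>
R:1↔0 J1 <2,1,0>
#2 <3,1,0>
#3 <4,1,0>
PS:2↔1 J2 <4,1,1>
#4 <5,1,1>
C:3↔1 J2 <5,1,2>
C:4↔2 J2 <5,1,3>
#5 <6,1,3>
R:4↔5 J1 <6,2,3>
C:5↔1 J2 <6,2,4>
PS:0↔2 J2 <6,2,5>
P:5↔2 J1 <6,3,5>
R:0↔5 J1 <6,4,5>
3×5 − 2×4 − 1×5 = 2

M = 2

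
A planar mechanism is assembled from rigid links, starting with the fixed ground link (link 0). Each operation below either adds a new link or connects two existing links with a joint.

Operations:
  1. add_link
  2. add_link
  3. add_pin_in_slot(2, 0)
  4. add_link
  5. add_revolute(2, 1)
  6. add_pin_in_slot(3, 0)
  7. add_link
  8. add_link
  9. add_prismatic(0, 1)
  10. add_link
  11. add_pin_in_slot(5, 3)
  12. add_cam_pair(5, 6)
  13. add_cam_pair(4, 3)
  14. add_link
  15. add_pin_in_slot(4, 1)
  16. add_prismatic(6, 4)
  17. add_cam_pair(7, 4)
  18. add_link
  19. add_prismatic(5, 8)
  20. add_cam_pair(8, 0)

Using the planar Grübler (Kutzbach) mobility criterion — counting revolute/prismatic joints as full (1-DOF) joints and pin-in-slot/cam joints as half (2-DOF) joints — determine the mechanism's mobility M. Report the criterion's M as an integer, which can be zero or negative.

M = 8

[1;0;0] (link 0 is ground)
L+ [2;0;0]
L+ [3;0;0]
PS(2,0)∈J2 [3;0;1]
L+ [4;0;1]
R(2,1)∈J1 [4;1;1]
PS(3,0)∈J2 [4;1;2]
L+ [5;1;2]
L+ [6;1;2]
P(0,1)∈J1 [6;2;2]
L+ [7;2;2]
PS(5,3)∈J2 [7;2;3]
C(5,6)∈J2 [7;2;4]
C(4,3)∈J2 [7;2;5]
L+ [8;2;5]
PS(4,1)∈J2 [8;2;6]
P(6,4)∈J1 [8;3;6]
C(7,4)∈J2 [8;3;7]
L+ [9;3;7]
P(5,8)∈J1 [9;4;7]
C(8,0)∈J2 [9;4;8]
mobility = 24 − 8 − 8 = 8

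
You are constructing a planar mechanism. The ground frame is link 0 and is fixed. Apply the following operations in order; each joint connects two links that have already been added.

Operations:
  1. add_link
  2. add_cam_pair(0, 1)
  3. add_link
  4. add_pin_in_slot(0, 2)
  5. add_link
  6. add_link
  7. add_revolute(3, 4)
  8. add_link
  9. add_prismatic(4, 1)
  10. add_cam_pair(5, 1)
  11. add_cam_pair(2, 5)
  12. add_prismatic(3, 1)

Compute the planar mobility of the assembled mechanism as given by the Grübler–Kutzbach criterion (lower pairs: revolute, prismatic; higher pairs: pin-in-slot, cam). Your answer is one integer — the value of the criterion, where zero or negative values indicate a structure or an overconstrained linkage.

L=1 J1=0 J2=0
add link → L=2 J1=0 J2=0
C@0,1 dof=2 J2 → L=2 J1=0 J2=1
add link → L=3 J1=0 J2=1
PS@0,2 dof=2 J2 → L=3 J1=0 J2=2
add link → L=4 J1=0 J2=2
add link → L=5 J1=0 J2=2
R@3,4 dof=1 J1 → L=5 J1=1 J2=2
add link → L=6 J1=1 J2=2
P@4,1 dof=1 J1 → L=6 J1=2 J2=2
C@5,1 dof=2 J2 → L=6 J1=2 J2=3
C@2,5 dof=2 J2 → L=6 J1=2 J2=4
P@3,1 dof=1 J1 → L=6 J1=3 J2=4
M=3(L−1)−2J1−J2=3·5−2·3−4=5

M = 5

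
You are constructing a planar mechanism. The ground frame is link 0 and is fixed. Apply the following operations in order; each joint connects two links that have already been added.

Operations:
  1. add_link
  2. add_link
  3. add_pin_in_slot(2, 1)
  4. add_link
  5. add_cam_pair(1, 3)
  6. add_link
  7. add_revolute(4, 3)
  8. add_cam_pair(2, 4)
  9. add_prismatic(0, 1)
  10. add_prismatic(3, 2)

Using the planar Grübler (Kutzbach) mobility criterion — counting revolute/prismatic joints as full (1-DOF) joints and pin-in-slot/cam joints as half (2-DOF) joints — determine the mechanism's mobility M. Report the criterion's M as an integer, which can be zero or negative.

M = 3

link 0 = ground. State L|J1|J2 = 1|0|0
+link1  2|0|0
+link2  3|0|0
PS(2,1) f=2→J2  3|0|1
+link3  4|0|1
C(1,3) f=2→J2  4|0|2
+link4  5|0|2
R(4,3) f=1→J1  5|1|2
C(2,4) f=2→J2  5|1|3
P(0,1) f=1→J1  5|2|3
P(3,2) f=1→J1  5|3|3
M = 3(5−1)−2·3−3 = 12−6−3 = 3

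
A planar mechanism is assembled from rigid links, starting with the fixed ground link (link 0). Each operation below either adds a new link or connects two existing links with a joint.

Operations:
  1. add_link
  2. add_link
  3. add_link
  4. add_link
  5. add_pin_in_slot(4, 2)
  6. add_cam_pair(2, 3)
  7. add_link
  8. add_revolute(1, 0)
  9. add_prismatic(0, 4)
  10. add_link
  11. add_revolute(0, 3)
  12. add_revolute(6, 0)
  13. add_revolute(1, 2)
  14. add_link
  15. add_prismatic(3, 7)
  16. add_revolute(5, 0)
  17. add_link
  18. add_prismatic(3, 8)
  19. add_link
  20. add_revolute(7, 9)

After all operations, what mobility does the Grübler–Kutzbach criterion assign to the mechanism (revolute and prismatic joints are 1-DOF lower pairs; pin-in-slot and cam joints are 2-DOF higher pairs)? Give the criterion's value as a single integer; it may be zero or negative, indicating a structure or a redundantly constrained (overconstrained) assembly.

M = 7

[1;0;0] (link 0 is ground)
L+ [2;0;0]
L+ [3;0;0]
L+ [4;0;0]
L+ [5;0;0]
PS(4,2)∈J2 [5;0;1]
C(2,3)∈J2 [5;0;2]
L+ [6;0;2]
R(1,0)∈J1 [6;1;2]
P(0,4)∈J1 [6;2;2]
L+ [7;2;2]
R(0,3)∈J1 [7;3;2]
R(6,0)∈J1 [7;4;2]
R(1,2)∈J1 [7;5;2]
L+ [8;5;2]
P(3,7)∈J1 [8;6;2]
R(5,0)∈J1 [8;7;2]
L+ [9;7;2]
P(3,8)∈J1 [9;8;2]
L+ [10;8;2]
R(7,9)∈J1 [10;9;2]
mobility = 27 − 18 − 2 = 7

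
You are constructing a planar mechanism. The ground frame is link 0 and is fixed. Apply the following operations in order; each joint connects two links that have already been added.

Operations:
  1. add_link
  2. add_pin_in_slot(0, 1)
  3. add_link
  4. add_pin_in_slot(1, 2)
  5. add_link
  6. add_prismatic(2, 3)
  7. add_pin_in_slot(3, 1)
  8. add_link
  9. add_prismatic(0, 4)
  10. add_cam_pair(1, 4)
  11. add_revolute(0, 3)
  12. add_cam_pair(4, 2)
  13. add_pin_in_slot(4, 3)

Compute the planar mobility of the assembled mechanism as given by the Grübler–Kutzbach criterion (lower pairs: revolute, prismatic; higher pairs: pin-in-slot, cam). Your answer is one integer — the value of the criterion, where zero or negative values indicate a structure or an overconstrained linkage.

M = 0

ground; <1,0,0>
#1 <2,0,0>
PS:0↔1 J2 <2,0,1>
#2 <3,0,1>
PS:1↔2 J2 <3,0,2>
#3 <4,0,2>
P:2↔3 J1 <4,1,2>
PS:3↔1 J2 <4,1,3>
#4 <5,1,3>
P:0↔4 J1 <5,2,3>
C:1↔4 J2 <5,2,4>
R:0↔3 J1 <5,3,4>
C:4↔2 J2 <5,3,5>
PS:4↔3 J2 <5,3,6>
3×4 − 2×3 − 1×6 = 0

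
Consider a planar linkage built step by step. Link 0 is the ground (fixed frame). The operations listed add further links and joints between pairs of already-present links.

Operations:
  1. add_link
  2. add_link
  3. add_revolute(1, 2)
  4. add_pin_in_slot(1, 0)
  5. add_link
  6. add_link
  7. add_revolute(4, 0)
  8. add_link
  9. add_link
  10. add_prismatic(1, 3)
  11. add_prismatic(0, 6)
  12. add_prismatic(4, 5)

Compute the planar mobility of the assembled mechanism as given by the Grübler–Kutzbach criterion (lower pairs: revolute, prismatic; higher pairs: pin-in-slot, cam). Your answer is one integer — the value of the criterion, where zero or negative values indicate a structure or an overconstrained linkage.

[1;0;0] (link 0 is ground)
L+ [2;0;0]
L+ [3;0;0]
R(1,2)∈J1 [3;1;0]
PS(1,0)∈J2 [3;1;1]
L+ [4;1;1]
L+ [5;1;1]
R(4,0)∈J1 [5;2;1]
L+ [6;2;1]
L+ [7;2;1]
P(1,3)∈J1 [7;3;1]
P(0,6)∈J1 [7;4;1]
P(4,5)∈J1 [7;5;1]
mobility = 18 − 10 − 1 = 7

M = 7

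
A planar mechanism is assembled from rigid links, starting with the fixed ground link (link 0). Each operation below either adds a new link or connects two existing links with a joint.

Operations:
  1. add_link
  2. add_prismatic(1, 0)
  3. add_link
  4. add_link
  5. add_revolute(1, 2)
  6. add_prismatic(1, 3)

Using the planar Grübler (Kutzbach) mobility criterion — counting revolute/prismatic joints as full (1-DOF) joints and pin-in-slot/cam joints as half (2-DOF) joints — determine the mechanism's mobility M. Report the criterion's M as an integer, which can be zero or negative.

[1;0;0] (link 0 is ground)
L+ [2;0;0]
P(1,0)∈J1 [2;1;0]
L+ [3;1;0]
L+ [4;1;0]
R(1,2)∈J1 [4;2;0]
P(1,3)∈J1 [4;3;0]
mobility = 9 − 6 − 0 = 3

M = 3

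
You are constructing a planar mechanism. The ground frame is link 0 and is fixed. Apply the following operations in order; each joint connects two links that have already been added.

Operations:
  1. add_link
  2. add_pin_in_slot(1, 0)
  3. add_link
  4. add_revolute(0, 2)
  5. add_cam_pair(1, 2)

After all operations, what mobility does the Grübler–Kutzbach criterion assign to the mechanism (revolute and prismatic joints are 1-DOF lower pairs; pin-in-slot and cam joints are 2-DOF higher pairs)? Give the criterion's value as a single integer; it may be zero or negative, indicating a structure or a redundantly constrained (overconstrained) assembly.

M = 2

ground; <1,0,0>
#1 <2,0,0>
PS:1↔0 J2 <2,0,1>
#2 <3,0,1>
R:0↔2 J1 <3,1,1>
C:1↔2 J2 <3,1,2>
3×2 − 2×1 − 1×2 = 2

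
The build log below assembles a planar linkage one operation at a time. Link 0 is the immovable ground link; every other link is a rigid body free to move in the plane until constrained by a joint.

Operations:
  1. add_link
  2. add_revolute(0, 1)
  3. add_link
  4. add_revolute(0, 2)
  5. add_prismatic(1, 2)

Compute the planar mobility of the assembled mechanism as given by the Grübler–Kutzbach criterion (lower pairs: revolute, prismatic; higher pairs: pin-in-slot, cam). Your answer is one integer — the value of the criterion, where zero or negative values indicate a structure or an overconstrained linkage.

M = 0

[1;0;0] (link 0 is ground)
L+ [2;0;0]
R(0,1)∈J1 [2;1;0]
L+ [3;1;0]
R(0,2)∈J1 [3;2;0]
P(1,2)∈J1 [3;3;0]
mobility = 6 − 6 − 0 = 0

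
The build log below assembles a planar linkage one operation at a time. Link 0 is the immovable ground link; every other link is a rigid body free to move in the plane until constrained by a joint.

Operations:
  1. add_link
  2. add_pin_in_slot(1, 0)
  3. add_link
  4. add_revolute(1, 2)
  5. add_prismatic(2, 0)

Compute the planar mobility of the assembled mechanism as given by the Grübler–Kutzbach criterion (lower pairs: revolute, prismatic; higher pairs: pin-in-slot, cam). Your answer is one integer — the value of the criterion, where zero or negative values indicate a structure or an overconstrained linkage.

(L,J1,J2)=(1,0,0); link0 fixed
link1: (2,0,0)
PS 1-0 [J2]: (2,0,1)
link2: (3,0,1)
R 1-2 [J1]: (3,1,1)
P 2-0 [J1]: (3,2,1)
Grübler: 3·2 − 2·2 − 1 = 1

M = 1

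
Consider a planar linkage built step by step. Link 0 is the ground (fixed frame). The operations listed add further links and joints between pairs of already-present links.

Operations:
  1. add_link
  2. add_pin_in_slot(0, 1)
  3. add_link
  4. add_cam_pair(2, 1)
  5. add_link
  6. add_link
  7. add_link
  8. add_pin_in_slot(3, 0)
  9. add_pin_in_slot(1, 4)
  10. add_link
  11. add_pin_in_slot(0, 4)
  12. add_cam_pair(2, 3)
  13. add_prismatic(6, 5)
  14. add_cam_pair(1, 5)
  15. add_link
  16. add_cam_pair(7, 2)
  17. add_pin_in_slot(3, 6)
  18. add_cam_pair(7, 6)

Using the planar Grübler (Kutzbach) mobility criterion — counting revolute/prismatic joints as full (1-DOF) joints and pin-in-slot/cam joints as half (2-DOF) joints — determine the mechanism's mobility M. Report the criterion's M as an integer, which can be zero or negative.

M = 9

[1;0;0] (link 0 is ground)
L+ [2;0;0]
PS(0,1)∈J2 [2;0;1]
L+ [3;0;1]
C(2,1)∈J2 [3;0;2]
L+ [4;0;2]
L+ [5;0;2]
L+ [6;0;2]
PS(3,0)∈J2 [6;0;3]
PS(1,4)∈J2 [6;0;4]
L+ [7;0;4]
PS(0,4)∈J2 [7;0;5]
C(2,3)∈J2 [7;0;6]
P(6,5)∈J1 [7;1;6]
C(1,5)∈J2 [7;1;7]
L+ [8;1;7]
C(7,2)∈J2 [8;1;8]
PS(3,6)∈J2 [8;1;9]
C(7,6)∈J2 [8;1;10]
mobility = 21 − 2 − 10 = 9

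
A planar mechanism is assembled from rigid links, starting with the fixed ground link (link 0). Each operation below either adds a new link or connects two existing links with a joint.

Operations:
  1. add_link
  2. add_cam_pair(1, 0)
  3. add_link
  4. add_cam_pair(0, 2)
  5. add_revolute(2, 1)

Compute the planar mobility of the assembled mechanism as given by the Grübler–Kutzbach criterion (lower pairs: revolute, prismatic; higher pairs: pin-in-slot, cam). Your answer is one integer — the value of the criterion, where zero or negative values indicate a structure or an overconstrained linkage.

M = 2

ground; <1,0,0>
#1 <2,0,0>
C:1↔0 J2 <2,0,1>
#2 <3,0,1>
C:0↔2 J2 <3,0,2>
R:2↔1 J1 <3,1,2>
3×2 − 2×1 − 1×2 = 2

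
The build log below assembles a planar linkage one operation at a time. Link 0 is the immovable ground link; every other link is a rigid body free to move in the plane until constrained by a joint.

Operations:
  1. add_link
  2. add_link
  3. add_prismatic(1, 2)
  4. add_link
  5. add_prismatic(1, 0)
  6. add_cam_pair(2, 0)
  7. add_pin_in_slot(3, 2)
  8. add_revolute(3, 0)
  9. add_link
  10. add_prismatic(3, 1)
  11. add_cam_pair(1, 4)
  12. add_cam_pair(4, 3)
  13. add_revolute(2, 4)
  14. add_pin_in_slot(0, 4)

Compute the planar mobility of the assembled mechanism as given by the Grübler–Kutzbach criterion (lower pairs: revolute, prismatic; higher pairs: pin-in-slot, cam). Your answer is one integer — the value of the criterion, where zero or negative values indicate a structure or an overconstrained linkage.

[1;0;0] (link 0 is ground)
L+ [2;0;0]
L+ [3;0;0]
P(1,2)∈J1 [3;1;0]
L+ [4;1;0]
P(1,0)∈J1 [4;2;0]
C(2,0)∈J2 [4;2;1]
PS(3,2)∈J2 [4;2;2]
R(3,0)∈J1 [4;3;2]
L+ [5;3;2]
P(3,1)∈J1 [5;4;2]
C(1,4)∈J2 [5;4;3]
C(4,3)∈J2 [5;4;4]
R(2,4)∈J1 [5;5;4]
PS(0,4)∈J2 [5;5;5]
mobility = 12 − 10 − 5 = -3

M = -3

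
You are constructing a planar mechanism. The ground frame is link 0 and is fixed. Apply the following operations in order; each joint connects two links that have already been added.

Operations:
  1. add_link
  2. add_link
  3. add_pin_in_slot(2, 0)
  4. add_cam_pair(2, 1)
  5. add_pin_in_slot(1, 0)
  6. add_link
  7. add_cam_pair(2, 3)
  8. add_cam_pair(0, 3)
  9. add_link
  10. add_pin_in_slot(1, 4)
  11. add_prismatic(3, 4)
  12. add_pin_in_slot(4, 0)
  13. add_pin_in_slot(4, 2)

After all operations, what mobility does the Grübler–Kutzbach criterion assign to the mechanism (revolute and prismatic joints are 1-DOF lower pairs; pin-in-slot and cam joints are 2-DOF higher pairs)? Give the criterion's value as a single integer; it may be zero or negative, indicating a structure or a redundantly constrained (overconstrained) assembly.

ground; <1,0,0>
#1 <2,0,0>
#2 <3,0,0>
PS:2↔0 J2 <3,0,1>
C:2↔1 J2 <3,0,2>
PS:1↔0 J2 <3,0,3>
#3 <4,0,3>
C:2↔3 J2 <4,0,4>
C:0↔3 J2 <4,0,5>
#4 <5,0,5>
PS:1↔4 J2 <5,0,6>
P:3↔4 J1 <5,1,6>
PS:4↔0 J2 <5,1,7>
PS:4↔2 J2 <5,1,8>
3×4 − 2×1 − 1×8 = 2

M = 2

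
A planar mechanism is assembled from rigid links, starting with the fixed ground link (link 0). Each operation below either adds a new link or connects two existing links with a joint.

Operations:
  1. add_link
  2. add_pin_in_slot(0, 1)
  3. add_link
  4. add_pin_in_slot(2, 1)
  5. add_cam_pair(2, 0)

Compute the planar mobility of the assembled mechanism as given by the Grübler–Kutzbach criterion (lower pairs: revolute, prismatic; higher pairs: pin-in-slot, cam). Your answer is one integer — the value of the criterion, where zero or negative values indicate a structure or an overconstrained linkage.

M = 3

L=1 J1=0 J2=0
add link → L=2 J1=0 J2=0
PS@0,1 dof=2 J2 → L=2 J1=0 J2=1
add link → L=3 J1=0 J2=1
PS@2,1 dof=2 J2 → L=3 J1=0 J2=2
C@2,0 dof=2 J2 → L=3 J1=0 J2=3
M=3(L−1)−2J1−J2=3·2−2·0−3=3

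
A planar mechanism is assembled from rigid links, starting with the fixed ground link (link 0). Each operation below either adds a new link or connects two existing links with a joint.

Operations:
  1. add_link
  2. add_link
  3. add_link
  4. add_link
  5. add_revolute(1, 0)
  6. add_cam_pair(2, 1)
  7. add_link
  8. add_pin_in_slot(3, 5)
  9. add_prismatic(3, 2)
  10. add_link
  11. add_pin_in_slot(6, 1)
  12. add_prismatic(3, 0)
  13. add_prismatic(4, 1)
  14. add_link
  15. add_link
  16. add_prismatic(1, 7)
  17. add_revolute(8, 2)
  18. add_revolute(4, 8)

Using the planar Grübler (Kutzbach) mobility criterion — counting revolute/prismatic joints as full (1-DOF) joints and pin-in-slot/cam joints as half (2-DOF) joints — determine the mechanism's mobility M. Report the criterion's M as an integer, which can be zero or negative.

(L,J1,J2)=(1,0,0); link0 fixed
link1: (2,0,0)
link2: (3,0,0)
link3: (4,0,0)
link4: (5,0,0)
R 1-0 [J1]: (5,1,0)
C 2-1 [J2]: (5,1,1)
link5: (6,1,1)
PS 3-5 [J2]: (6,1,2)
P 3-2 [J1]: (6,2,2)
link6: (7,2,2)
PS 6-1 [J2]: (7,2,3)
P 3-0 [J1]: (7,3,3)
P 4-1 [J1]: (7,4,3)
link7: (8,4,3)
link8: (9,4,3)
P 1-7 [J1]: (9,5,3)
R 8-2 [J1]: (9,6,3)
R 4-8 [J1]: (9,7,3)
Grübler: 3·8 − 2·7 − 3 = 7

M = 7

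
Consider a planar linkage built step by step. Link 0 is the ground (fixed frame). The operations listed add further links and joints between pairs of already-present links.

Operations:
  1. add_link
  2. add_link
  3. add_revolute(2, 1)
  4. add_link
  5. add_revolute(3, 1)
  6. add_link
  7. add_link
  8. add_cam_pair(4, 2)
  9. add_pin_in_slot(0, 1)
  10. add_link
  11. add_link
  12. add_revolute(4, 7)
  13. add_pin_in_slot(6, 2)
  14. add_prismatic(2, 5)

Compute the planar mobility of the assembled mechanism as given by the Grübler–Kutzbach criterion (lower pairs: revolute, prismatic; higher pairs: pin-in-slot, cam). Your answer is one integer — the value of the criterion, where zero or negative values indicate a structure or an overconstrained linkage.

ground; <1,0,0>
#1 <2,0,0>
#2 <3,0,0>
R:2↔1 J1 <3,1,0>
#3 <4,1,0>
R:3↔1 J1 <4,2,0>
#4 <5,2,0>
#5 <6,2,0>
C:4↔2 J2 <6,2,1>
PS:0↔1 J2 <6,2,2>
#6 <7,2,2>
#7 <8,2,2>
R:4↔7 J1 <8,3,2>
PS:6↔2 J2 <8,3,3>
P:2↔5 J1 <8,4,3>
3×7 − 2×4 − 1×3 = 10

M = 10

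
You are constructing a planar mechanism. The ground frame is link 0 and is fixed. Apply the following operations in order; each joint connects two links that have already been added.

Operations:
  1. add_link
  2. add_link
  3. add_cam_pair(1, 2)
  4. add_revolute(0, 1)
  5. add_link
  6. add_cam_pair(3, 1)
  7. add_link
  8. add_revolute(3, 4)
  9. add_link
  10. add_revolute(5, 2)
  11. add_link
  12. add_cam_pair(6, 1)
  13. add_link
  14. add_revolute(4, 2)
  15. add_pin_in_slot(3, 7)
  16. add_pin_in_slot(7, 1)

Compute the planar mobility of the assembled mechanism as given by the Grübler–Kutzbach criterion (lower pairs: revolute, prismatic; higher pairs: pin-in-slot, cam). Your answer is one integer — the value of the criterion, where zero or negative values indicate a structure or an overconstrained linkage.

link 0 = ground. State L|J1|J2 = 1|0|0
+link1  2|0|0
+link2  3|0|0
C(1,2) f=2→J2  3|0|1
R(0,1) f=1→J1  3|1|1
+link3  4|1|1
C(3,1) f=2→J2  4|1|2
+link4  5|1|2
R(3,4) f=1→J1  5|2|2
+link5  6|2|2
R(5,2) f=1→J1  6|3|2
+link6  7|3|2
C(6,1) f=2→J2  7|3|3
+link7  8|3|3
R(4,2) f=1→J1  8|4|3
PS(3,7) f=2→J2  8|4|4
PS(7,1) f=2→J2  8|4|5
M = 3(8−1)−2·4−5 = 21−8−5 = 8

M = 8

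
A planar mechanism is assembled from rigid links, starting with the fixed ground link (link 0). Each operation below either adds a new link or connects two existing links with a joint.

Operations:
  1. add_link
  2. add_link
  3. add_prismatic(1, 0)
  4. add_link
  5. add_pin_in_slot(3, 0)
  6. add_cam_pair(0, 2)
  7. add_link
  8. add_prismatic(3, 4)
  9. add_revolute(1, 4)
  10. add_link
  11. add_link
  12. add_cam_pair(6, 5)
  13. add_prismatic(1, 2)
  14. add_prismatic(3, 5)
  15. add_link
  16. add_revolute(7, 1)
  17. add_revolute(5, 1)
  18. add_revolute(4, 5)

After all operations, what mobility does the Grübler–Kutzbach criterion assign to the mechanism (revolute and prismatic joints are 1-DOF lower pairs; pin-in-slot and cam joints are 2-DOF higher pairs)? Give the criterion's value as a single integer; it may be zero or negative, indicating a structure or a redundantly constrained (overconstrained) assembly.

(L,J1,J2)=(1,0,0); link0 fixed
link1: (2,0,0)
link2: (3,0,0)
P 1-0 [J1]: (3,1,0)
link3: (4,1,0)
PS 3-0 [J2]: (4,1,1)
C 0-2 [J2]: (4,1,2)
link4: (5,1,2)
P 3-4 [J1]: (5,2,2)
R 1-4 [J1]: (5,3,2)
link5: (6,3,2)
link6: (7,3,2)
C 6-5 [J2]: (7,3,3)
P 1-2 [J1]: (7,4,3)
P 3-5 [J1]: (7,5,3)
link7: (8,5,3)
R 7-1 [J1]: (8,6,3)
R 5-1 [J1]: (8,7,3)
R 4-5 [J1]: (8,8,3)
Grübler: 3·7 − 2·8 − 3 = 2

M = 2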